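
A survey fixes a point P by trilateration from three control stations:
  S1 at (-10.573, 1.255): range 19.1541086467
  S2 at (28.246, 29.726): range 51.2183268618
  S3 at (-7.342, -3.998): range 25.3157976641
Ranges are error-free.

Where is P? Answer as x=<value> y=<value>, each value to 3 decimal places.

eq1: (x + 10.573)² + (y − 1.255)² = 19.1541086467²
eq2: (x − 28.246)² + (y − 29.726)² = 51.2183268618²
eq3: (x + 7.342)² + (y + 3.998)² = 25.3157976641²
eq1−eq2, eq1−eq3 (x²,y² cancel):
  77.638·x + 56.942·y = -688.328890
  6.462·x − 10.506·y = -317.484119
det = 77.638·-10.506 − 56.942·6.462 = -1183.624032
x = (-688.328890·-10.506 − 56.942·-317.484119) / -1183.624032 = -21.383280
y = (77.638·-317.484119 − -688.328890·6.462) / -1183.624032 = 17.066949

x=-21.383 y=17.067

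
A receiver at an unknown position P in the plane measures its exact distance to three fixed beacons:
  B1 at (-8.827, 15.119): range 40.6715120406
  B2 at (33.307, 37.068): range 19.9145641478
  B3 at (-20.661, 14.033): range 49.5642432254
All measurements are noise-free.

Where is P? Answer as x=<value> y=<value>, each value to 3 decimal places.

x=16.166 y=47.205

eq1: (x + 8.827)² + (y − 15.119)² = 40.6715120406²
eq2: (x − 33.307)² + (y − 37.068)² = 19.9145641478²
eq3: (x + 20.661)² + (y − 14.033)² = 49.5642432254²
eq2−eq1, eq2−eq3 (x²,y² cancel):
  -84.268·x − 43.898·y = -3434.474809
  -107.936·x − 46.070·y = -3919.615204
det = -84.268·-46.070 − -43.898·-107.936 = -855.947768
x = (-3434.474809·-46.070 − -43.898·-3919.615204) / -855.947768 = 16.165722
y = (-84.268·-3919.615204 − -3434.474809·-107.936) / -855.947768 = 47.205379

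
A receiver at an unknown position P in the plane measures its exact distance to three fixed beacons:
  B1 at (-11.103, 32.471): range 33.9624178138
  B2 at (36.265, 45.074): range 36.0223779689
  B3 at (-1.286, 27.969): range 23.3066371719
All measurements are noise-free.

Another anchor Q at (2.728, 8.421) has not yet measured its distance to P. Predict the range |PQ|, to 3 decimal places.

eq1: (x + 11.103)² + (y − 32.471)² = 33.9624178138²
eq2: (x − 36.265)² + (y − 45.074)² = 36.0223779689²
eq3: (x + 1.286)² + (y − 27.969)² = 23.3066371719²
eq2−eq3, eq2−eq1 (x²,y² cancel):
  -75.102·x − 34.210·y = -1808.484566
  -94.736·x − 25.206·y = -2025.007360
det = -75.102·-25.206 − -34.210·-94.736 = -1347.897548
x = (-1808.484566·-25.206 − -34.210·-2025.007360) / -1347.897548 = 17.576143
y = (-75.102·-2025.007360 − -1808.484566·-94.736) / -1347.897548 = 14.278898
|P − Q| = √((17.576143 − 2.728)² + (14.278898 − 8.421)²) = 15.961902

15.962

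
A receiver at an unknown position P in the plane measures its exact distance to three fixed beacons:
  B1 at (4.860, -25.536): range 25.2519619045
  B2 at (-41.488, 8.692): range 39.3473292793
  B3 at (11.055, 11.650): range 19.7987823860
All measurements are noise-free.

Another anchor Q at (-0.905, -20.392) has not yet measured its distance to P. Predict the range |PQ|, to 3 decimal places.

18.854

eq1: (x − 4.860)² + (y + 25.536)² = 25.2519619045²
eq2: (x + 41.488)² + (y − 8.692)² = 39.3473292793²
eq3: (x − 11.055)² + (y − 11.650)² = 19.7987823860²
eq2−eq1, eq2−eq3 (x²,y² cancel):
  92.696·x − 68.456·y = -210.547371
  105.086·x + 5.916·y = -382.648946
det = 92.696·5.916 − -68.456·105.086 = 7742.156752
x = (-210.547371·5.916 − -68.456·-382.648946) / 7742.156752 = -3.544260
y = (92.696·-382.648946 − -210.547371·105.086) / 7742.156752 = -1.723608
|P − Q| = √((-3.544260 − -0.905)² + (-1.723608 − -20.392)²) = 18.854032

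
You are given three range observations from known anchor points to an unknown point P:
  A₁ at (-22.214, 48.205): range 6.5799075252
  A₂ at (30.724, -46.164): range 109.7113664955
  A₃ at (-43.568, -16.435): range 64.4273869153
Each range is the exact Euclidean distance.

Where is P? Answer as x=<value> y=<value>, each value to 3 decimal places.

eq1: (x + 22.214)² + (y − 48.205)² = 6.5799075252²
eq2: (x − 30.724)² + (y + 46.164)² = 109.7113664955²
eq3: (x + 43.568)² + (y + 16.435)² = 64.4273869153²
eq2−eq1, eq2−eq3 (x²,y² cancel):
  -105.876·x + 188.738·y = 11735.393504
  -148.584·x + 59.458·y = 6978.896531
det = -105.876·59.458 − 188.738·-148.584 = 21748.271784
x = (11735.393504·59.458 − 188.738·6978.896531) / 21748.271784 = -28.481341
y = (-105.876·6978.896531 − 11735.393504·-148.584) / 21748.271784 = 46.201099

x=-28.481 y=46.201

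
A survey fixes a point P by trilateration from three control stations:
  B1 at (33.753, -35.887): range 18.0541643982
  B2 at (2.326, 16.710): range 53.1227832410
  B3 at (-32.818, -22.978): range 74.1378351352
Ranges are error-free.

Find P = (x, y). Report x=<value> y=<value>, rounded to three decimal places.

eq1: (x − 33.753)² + (y + 35.887)² = 18.0541643982²
eq2: (x − 2.326)² + (y − 16.710)² = 53.1227832410²
eq3: (x + 32.818)² + (y + 22.978)² = 74.1378351352²
eq3−eq2, eq3−eq1 (x²,y² cancel):
  70.288·x + 79.376·y = 1354.013267
  133.142·x − 25.818·y = 5992.597916
det = 70.288·-25.818 − 79.376·133.142 = -12382.974976
x = (1354.013267·-25.818 − 79.376·5992.597916) / -12382.974976 = 41.236162
y = (70.288·5992.597916 − 1354.013267·133.142) / -12382.974976 = -19.456689

x=41.236 y=-19.457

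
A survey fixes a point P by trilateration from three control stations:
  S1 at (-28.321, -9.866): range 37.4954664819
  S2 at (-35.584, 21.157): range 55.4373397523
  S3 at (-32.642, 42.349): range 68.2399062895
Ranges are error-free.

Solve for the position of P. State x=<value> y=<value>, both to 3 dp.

eq1: (x + 28.321)² + (y + 9.866)² = 37.4954664819²
eq2: (x + 35.584)² + (y − 21.157)² = 55.4373397523²
eq3: (x + 32.642)² + (y − 42.349)² = 68.2399062895²
eq2−eq3, eq2−eq1 (x²,y² cancel):
  5.884·x + 42.384·y = -438.287912
  14.526·x − 62.046·y = 852.965924
det = 5.884·-62.046 − 42.384·14.526 = -980.748648
x = (-438.287912·-62.046 − 42.384·852.965924) / -980.748648 = 9.133937
y = (5.884·852.965924 − -438.287912·14.526) / -980.748648 = -11.608909

x=9.134 y=-11.609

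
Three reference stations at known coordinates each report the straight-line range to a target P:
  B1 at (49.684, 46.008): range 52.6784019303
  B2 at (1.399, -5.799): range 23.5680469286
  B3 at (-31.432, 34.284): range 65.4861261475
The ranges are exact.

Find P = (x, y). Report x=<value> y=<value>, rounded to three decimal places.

eq1: (x − 49.684)² + (y − 46.008)² = 52.6784019303²
eq2: (x − 1.399)² + (y + 5.799)² = 23.5680469286²
eq3: (x + 31.432)² + (y − 34.284)² = 65.4861261475²
eq3−eq2, eq3−eq1 (x²,y² cancel):
  65.662·x − 80.166·y = 1605.202204
  162.232·x + 23.448·y = 3935.291328
det = 65.662·23.448 − -80.166·162.232 = 14545.133088
x = (1605.202204·23.448 − -80.166·3935.291328) / 14545.133088 = 24.277217
y = (65.662·3935.291328 − 1605.202204·162.232) / 14545.133088 = -0.138608

x=24.277 y=-0.139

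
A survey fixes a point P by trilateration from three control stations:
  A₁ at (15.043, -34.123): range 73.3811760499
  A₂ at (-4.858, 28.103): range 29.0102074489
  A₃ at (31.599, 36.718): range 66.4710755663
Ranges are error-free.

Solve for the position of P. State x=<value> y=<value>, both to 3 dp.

x=-33.058 y=21.294

eq1: (x − 15.043)² + (y + 34.123)² = 73.3811760499²
eq2: (x + 4.858)² + (y − 28.103)² = 29.0102074489²
eq3: (x − 31.599)² + (y − 36.718)² = 66.4710755663²
eq1−eq2, eq1−eq3 (x²,y² cancel):
  -39.802·x + 124.452·y = 3965.912657
  33.112·x + 141.682·y = 1922.430459
det = -39.802·141.682 − 124.452·33.112 = -9760.081588
x = (3965.912657·141.682 − 124.452·1922.430459) / -9760.081588 = -33.057933
y = (-39.802·1922.430459 − 3965.912657·33.112) / -9760.081588 = 21.294482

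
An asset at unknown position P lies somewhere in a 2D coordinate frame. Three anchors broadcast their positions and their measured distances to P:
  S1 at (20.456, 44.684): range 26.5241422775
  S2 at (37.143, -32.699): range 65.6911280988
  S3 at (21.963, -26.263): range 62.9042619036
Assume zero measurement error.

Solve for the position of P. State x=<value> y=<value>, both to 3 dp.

eq1: (x − 20.456)² + (y − 44.684)² = 26.5241422775²
eq2: (x − 37.143)² + (y + 32.699)² = 65.6911280988²
eq3: (x − 21.963)² + (y + 26.263)² = 62.9042619036²
eq1−eq3, eq1−eq2 (x²,y² cancel):
  3.014·x − 141.894·y = -4496.405296
  33.374·x − 154.766·y = -3578.074929
det = 3.014·-154.766 − -141.894·33.374 = 4269.105632
x = (-4496.405296·-154.766 − -141.894·-3578.074929) / 4269.105632 = 44.080263
y = (3.014·-3578.074929 − -4496.405296·33.374) / 4269.105632 = 32.624799

x=44.080 y=32.625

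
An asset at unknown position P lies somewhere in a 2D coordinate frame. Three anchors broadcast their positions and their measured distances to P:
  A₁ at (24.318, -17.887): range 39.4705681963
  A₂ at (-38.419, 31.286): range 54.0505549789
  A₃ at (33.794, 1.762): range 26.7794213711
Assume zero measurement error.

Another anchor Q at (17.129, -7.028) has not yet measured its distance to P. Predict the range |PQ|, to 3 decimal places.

eq1: (x − 24.318)² + (y + 17.887)² = 39.4705681963²
eq2: (x + 38.419)² + (y − 31.286)² = 54.0505549789²
eq3: (x − 33.794)² + (y − 1.762)² = 26.7794213711²
eq1−eq3, eq1−eq2 (x²,y² cancel):
  18.952·x + 39.298·y = 1074.617532
  -125.474·x + 98.346·y = 179.986724
det = 18.952·98.346 − 39.298·-125.474 = 6794.730644
x = (1074.617532·98.346 − 39.298·179.986724) / 6794.730644 = 14.512896
y = (18.952·179.986724 − 1074.617532·-125.474) / 6794.730644 = 20.346306
|P − Q| = √((14.512896 − 17.129)² + (20.346306 − -7.028)²) = 27.499030

27.499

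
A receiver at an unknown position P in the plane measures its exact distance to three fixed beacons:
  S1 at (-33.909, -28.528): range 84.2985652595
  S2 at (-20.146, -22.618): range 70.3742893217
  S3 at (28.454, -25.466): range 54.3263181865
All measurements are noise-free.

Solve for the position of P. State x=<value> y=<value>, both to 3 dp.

eq1: (x + 33.909)² + (y + 28.528)² = 84.2985652595²
eq2: (x + 20.146)² + (y + 22.618)² = 70.3742893217²
eq3: (x − 28.454)² + (y + 25.466)² = 54.3263181865²
eq1−eq2, eq1−eq3 (x²,y² cancel):
  27.526·x + 11.820·y = 1107.475682
  124.726·x + 6.124·y = 3649.379464
det = 27.526·6.124 − 11.820·124.726 = -1305.692096
x = (1107.475682·6.124 − 11.820·3649.379464) / -1305.692096 = 27.842310
y = (27.526·3649.379464 − 1107.475682·124.726) / -1305.692096 = 28.856874

x=27.842 y=28.857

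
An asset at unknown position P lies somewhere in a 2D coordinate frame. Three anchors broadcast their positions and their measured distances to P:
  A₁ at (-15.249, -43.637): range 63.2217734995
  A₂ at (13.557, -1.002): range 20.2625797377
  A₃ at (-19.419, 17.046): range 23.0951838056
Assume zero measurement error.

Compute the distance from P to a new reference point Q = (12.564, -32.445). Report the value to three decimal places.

eq1: (x + 15.249)² + (y + 43.637)² = 63.2217734995²
eq2: (x − 13.557)² + (y + 1.002)² = 20.2625797377²
eq3: (x + 19.419)² + (y − 17.046)² = 23.0951838056²
eq2−eq1, eq2−eq3 (x²,y² cancel):
  -57.612·x − 85.270·y = -1634.496990
  -65.952·x + 36.096·y = 360.052047
det = -57.612·36.096 − -85.270·-65.952 = -7703.289792
x = (-1634.496990·36.096 − -85.270·360.052047) / -7703.289792 = 3.673387
y = (-57.612·360.052047 − -1634.496990·-65.952) / -7703.289792 = 16.686593
|P − Q| = √((3.673387 − 12.564)² + (16.686593 − -32.445)²) = 49.929515

49.930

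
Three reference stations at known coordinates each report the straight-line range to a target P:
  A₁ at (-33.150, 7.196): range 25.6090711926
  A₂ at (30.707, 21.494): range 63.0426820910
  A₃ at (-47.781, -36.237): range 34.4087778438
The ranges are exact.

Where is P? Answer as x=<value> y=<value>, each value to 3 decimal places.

x=-20.606 y=-15.131

eq1: (x + 33.150)² + (y − 7.196)² = 25.6090711926²
eq2: (x − 30.707)² + (y − 21.494)² = 63.0426820910²
eq3: (x + 47.781)² + (y + 36.237)² = 34.4087778438²
eq2−eq1, eq2−eq3 (x²,y² cancel):
  -127.714·x − 28.596·y = 3064.348269
  -156.976·x − 115.462·y = 4981.648018
det = -127.714·-115.462 − -28.596·-156.976 = 10257.228172
x = (3064.348269·-115.462 − -28.596·4981.648018) / 10257.228172 = -20.606013
y = (-127.714·4981.648018 − 3064.348269·-156.976) / 10257.228172 = -15.130507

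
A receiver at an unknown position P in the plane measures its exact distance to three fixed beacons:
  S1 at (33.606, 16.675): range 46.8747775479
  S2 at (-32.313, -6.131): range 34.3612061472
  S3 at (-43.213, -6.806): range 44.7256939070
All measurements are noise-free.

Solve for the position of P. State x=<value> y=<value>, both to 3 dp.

x=0.457 y=-16.467

eq1: (x − 33.606)² + (y − 16.675)² = 46.8747775479²
eq2: (x + 32.313)² + (y + 6.131)² = 34.3612061472²
eq3: (x + 43.213)² + (y + 6.806)² = 44.7256939070²
eq1−eq3, eq1−eq2 (x²,y² cancel):
  -153.638·x − 46.962·y = 703.123219
  -131.838·x − 45.612·y = 690.852551
det = -153.638·-45.612 − -46.962·-131.838 = 816.360300
x = (703.123219·-45.612 − -46.962·690.852551) / 816.360300 = 0.456859
y = (-153.638·690.852551 − 703.123219·-131.838) / 816.360300 = -16.466804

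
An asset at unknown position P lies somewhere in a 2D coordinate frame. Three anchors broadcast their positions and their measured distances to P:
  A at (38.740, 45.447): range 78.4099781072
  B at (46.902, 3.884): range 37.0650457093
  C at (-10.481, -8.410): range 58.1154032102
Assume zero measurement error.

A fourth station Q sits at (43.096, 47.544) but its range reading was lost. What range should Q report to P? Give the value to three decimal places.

eq1: (x − 38.740)² + (y − 45.447)² = 78.4099781072²
eq2: (x − 46.902)² + (y − 3.884)² = 37.0650457093²
eq3: (x + 10.481)² + (y + 8.410)² = 58.1154032102²
eq1−eq3, eq1−eq2 (x²,y² cancel):
  -98.442·x − 107.714·y = -614.913372
  16.324·x − 83.126·y = 3422.972704
det = -98.442·-83.126 − -107.714·16.324 = 9941.413028
x = (-614.913372·-83.126 − -107.714·3422.972704) / 9941.413028 = 42.229145
y = (-98.442·3422.972704 − -614.913372·16.324) / 9941.413028 = -32.885308
|P − Q| = √((42.229145 − 43.096)² + (-32.885308 − 47.544)²) = 80.433980

80.434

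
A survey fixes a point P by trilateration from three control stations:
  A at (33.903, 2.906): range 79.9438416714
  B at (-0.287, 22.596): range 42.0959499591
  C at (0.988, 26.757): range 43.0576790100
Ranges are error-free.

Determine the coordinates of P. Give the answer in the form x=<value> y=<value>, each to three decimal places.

eq1: (x − 33.903)² + (y − 2.906)² = 79.9438416714²
eq2: (x + 0.287)² + (y − 22.596)² = 42.0959499591²
eq3: (x − 0.988)² + (y − 26.757)² = 43.0576790100²
eq1−eq3, eq1−eq2 (x²,y² cancel):
  -65.830·x + 47.702·y = 4096.109047
  -68.380·x + 39.380·y = 3971.752158
det = -65.830·39.380 − 47.702·-68.380 = 669.477360
x = (4096.109047·39.380 − 47.702·3971.752158) / 669.477360 = -42.056310
y = (-65.830·3971.752158 − 4096.109047·-68.380) / 669.477360 = 27.829906

x=-42.056 y=27.830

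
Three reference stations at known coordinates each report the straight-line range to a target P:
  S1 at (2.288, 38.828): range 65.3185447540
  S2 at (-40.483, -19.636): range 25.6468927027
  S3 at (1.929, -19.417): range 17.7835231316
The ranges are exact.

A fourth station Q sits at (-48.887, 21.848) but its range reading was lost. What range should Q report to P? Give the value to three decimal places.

eq1: (x − 2.288)² + (y − 38.828)² = 65.3185447540²
eq2: (x + 40.483)² + (y + 19.636)² = 25.6468927027²
eq3: (x − 1.929)² + (y + 19.417)² = 17.7835231316²
eq1−eq3, eq1−eq2 (x²,y² cancel):
  -0.718·x − 116.490·y = 2818.150996
  -85.542·x − 116.928·y = 4120.346440
det = -0.718·-116.928 − -116.490·-85.542 = -9880.833276
x = (2818.150996·-116.928 − -116.490·4120.346440) / -9880.833276 = -15.227298
y = (-0.718·4120.346440 − 2818.150996·-85.542) / -9880.833276 = -24.098359
|P − Q| = √((-15.227298 − -48.887)² + (-24.098359 − 21.848)²) = 56.956504

56.957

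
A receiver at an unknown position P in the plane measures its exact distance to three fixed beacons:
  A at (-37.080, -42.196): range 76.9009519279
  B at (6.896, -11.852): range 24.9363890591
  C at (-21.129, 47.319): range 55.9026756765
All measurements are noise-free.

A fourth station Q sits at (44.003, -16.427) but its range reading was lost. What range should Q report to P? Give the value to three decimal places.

eq1: (x + 37.080)² + (y + 42.196)² = 76.9009519279²
eq2: (x − 6.896)² + (y + 11.852)² = 24.9363890591²
eq3: (x + 21.129)² + (y − 47.319)² = 55.9026756765²
eq2−eq1, eq2−eq3 (x²,y² cancel):
  -87.952·x − 60.688·y = -2324.528812
  -56.050·x + 118.342·y = -5.787966
det = -87.952·118.342 − -60.688·-56.050 = -13809.977984
x = (-2324.528812·118.342 − -60.688·-5.787966) / -13809.977984 = 19.945046
y = (-87.952·-5.787966 − -2324.528812·-56.050) / -13809.977984 = 9.397609
|P − Q| = √((19.945046 − 44.003)² + (9.397609 − -16.427)²) = 35.294413

35.294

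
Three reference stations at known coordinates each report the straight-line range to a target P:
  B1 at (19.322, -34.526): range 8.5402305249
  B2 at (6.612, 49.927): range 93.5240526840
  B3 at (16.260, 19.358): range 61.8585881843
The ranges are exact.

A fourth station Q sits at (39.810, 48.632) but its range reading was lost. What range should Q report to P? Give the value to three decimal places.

eq1: (x − 19.322)² + (y + 34.526)² = 8.5402305249²
eq2: (x − 6.612)² + (y − 49.927)² = 93.5240526840²
eq3: (x − 16.260)² + (y − 19.358)² = 61.8585881843²
eq1−eq3, eq1−eq2 (x²,y² cancel):
  -6.124·x + 107.768·y = -4679.813991
  -25.420·x + 168.906·y = -7702.773380
det = -6.124·168.906 − 107.768·-25.420 = 1705.082216
x = (-4679.813991·168.906 − 107.768·-7702.773380) / 1705.082216 = 23.262116
y = (-6.124·-7702.773380 − -4679.813991·-25.420) / 1705.082216 = -42.103006
|P − Q| = √((23.262116 − 39.810)² + (-42.103006 − 48.632)²) = 92.231632

92.232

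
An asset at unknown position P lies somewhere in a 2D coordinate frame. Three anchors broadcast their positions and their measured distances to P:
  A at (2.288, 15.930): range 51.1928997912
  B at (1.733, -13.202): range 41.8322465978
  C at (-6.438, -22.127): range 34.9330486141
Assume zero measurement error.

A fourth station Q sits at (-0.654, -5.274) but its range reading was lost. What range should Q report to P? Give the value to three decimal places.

eq1: (x − 2.288)² + (y − 15.930)² = 51.1928997912²
eq2: (x − 1.733)² + (y + 13.202)² = 41.8322465978²
eq3: (x + 6.438)² + (y + 22.127)² = 34.9330486141²
eq2−eq3, eq2−eq1 (x²,y² cancel):
  -16.342·x − 17.850·y = 883.374850
  1.110·x + 58.264·y = -789.072383
det = -16.342·58.264 − -17.850·1.110 = -932.336788
x = (883.374850·58.264 − -17.850·-789.072383) / -932.336788 = -40.097109
y = (-16.342·-789.072383 − 883.374850·1.110) / -932.336788 = -12.779153
|P − Q| = √((-40.097109 − -0.654)² + (-12.779153 − -5.274)²) = 40.150793

40.151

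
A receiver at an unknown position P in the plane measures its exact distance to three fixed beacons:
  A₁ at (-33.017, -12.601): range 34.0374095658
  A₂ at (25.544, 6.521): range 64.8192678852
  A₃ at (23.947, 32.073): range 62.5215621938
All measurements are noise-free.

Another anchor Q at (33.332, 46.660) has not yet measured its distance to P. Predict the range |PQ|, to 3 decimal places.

eq1: (x + 33.017)² + (y + 12.601)² = 34.0374095658²
eq2: (x − 25.544)² + (y − 6.521)² = 64.8192678852²
eq3: (x − 23.947)² + (y − 32.073)² = 62.5215621938²
eq2−eq3, eq2−eq1 (x²,y² cancel):
  -3.194·x + 51.104·y = 1199.708511
  -117.122·x − 38.244·y = 3596.880352
det = -3.194·-38.244 − 51.104·-117.122 = 6107.554024
x = (1199.708511·-38.244 − 51.104·3596.880352) / 6107.554024 = -37.608611
y = (-3.194·3596.880352 − 1199.708511·-117.122) / 6107.554024 = 21.125286
|P − Q| = √((-37.608611 − 33.332)² + (21.125286 − 46.660)²) = 75.396233

75.396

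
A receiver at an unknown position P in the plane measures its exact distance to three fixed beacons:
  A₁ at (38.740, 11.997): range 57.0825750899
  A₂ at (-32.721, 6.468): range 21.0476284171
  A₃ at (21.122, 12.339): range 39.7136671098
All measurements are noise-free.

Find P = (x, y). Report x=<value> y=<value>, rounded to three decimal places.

eq1: (x − 38.740)² + (y − 11.997)² = 57.0825750899²
eq2: (x + 32.721)² + (y − 6.468)² = 21.0476284171²
eq3: (x − 21.122)² + (y − 12.339)² = 39.7136671098²
eq2−eq3, eq2−eq1 (x²,y² cancel):
  107.686·x + 11.742·y = -1648.281753
  142.922·x + 11.058·y = -2283.200973
det = 107.686·11.058 − 11.742·142.922 = -487.398336
x = (-1648.281753·11.058 − 11.742·-2283.200973) / -487.398336 = -17.609100
y = (107.686·-2283.200973 − -1648.281753·142.922) / -487.398336 = 21.118363

x=-17.609 y=21.118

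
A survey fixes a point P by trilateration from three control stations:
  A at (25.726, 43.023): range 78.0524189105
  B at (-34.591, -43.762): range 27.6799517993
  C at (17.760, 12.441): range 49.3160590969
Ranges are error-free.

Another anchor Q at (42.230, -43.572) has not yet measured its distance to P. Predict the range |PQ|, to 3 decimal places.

eq1: (x − 25.726)² + (y − 43.023)² = 78.0524189105²
eq2: (x + 34.591)² + (y + 43.762)² = 27.6799517993²
eq3: (x − 17.760)² + (y − 12.441)² = 49.3160590969²
eq3−eq1, eq3−eq2 (x²,y² cancel):
  15.932·x + 61.164·y = -1617.496889
  -104.702·x − 112.406·y = 4307.347797
det = 15.932·-112.406 − 61.164·-104.702 = 4613.140736
x = (-1617.496889·-112.406 − 61.164·4307.347797) / 4613.140736 = -17.696895
y = (15.932·4307.347797 − -1617.496889·-104.702) / 4613.140736 = -21.835556
|P − Q| = √((-17.696895 − 42.230)² + (-21.835556 − -43.572)²) = 63.747201

63.747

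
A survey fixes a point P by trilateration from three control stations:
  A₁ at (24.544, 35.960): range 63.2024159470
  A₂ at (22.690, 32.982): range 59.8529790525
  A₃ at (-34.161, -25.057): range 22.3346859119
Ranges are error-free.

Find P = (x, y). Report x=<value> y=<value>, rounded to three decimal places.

eq1: (x − 24.544)² + (y − 35.960)² = 63.2024159470²
eq2: (x − 22.690)² + (y − 32.982)² = 59.8529790525²
eq3: (x + 34.161)² + (y + 25.057)² = 22.3346859119²
eq2−eq1, eq2−eq3 (x²,y² cancel):
  3.708·x + 5.956·y = -119.285168
  -113.702·x − 116.078·y = 3275.719653
det = 3.708·-116.078 − 5.956·-113.702 = 246.791888
x = (-119.285168·-116.078 − 5.956·3275.719653) / 246.791888 = -22.949711
y = (3.708·3275.719653 − -119.285168·-113.702) / 246.791888 = -5.740034

x=-22.950 y=-5.740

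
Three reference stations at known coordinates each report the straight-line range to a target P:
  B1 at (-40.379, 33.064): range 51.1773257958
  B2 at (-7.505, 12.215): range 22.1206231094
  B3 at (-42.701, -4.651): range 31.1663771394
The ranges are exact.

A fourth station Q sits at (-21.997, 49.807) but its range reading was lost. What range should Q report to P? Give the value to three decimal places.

eq1: (x + 40.379)² + (y − 33.064)² = 51.1773257958²
eq2: (x + 7.505)² + (y − 12.215)² = 22.1206231094²
eq3: (x + 42.701)² + (y + 4.651)² = 31.1663771394²
eq1−eq2, eq1−eq3 (x²,y² cancel):
  65.748·x − 41.698·y = -388.363778
  -4.644·x − 75.430·y = 769.091077
det = 65.748·-75.430 − -41.698·-4.644 = -5153.017152
x = (-388.363778·-75.430 − -41.698·769.091077) / -5153.017152 = -11.908332
y = (65.748·769.091077 − -388.363778·-4.644) / -5153.017152 = -9.462930
|P − Q| = √((-11.908332 − -21.997)² + (-9.462930 − 49.807)²) = 60.122423

60.122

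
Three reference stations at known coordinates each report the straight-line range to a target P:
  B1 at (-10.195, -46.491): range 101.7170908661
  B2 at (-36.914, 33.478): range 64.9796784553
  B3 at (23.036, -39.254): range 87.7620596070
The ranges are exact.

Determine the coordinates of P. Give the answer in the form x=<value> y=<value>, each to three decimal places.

x=26.318 y=48.447

eq1: (x + 10.195)² + (y + 46.491)² = 101.7170908661²
eq2: (x + 36.914)² + (y − 33.478)² = 64.9796784553²
eq3: (x − 23.036)² + (y + 39.254)² = 87.7620596070²
eq1−eq3, eq1−eq2 (x²,y² cancel):
  66.462·x + 14.474·y = 2450.370174
  -53.438·x + 159.938·y = 6342.076736
det = 66.462·159.938 − 14.474·-53.438 = 11403.260968
x = (2450.370174·159.938 − 14.474·6342.076736) / 11403.260968 = 26.318093
y = (66.462·6342.076736 − 2450.370174·-53.438) / 11403.260968 = 48.446667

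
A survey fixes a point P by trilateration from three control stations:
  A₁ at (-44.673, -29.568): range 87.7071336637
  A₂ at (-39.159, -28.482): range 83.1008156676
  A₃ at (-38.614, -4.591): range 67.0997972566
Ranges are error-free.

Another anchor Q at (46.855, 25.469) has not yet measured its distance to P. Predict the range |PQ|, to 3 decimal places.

30.360

eq1: (x + 44.673)² + (y + 29.568)² = 87.7071336637²
eq2: (x + 39.159)² + (y + 28.482)² = 83.1008156676²
eq3: (x + 38.614)² + (y + 4.591)² = 67.0997972566²
eq3−eq2, eq3−eq1 (x²,y² cancel):
  -1.090·x − 47.782·y = -1570.829445
  -12.118·x − 49.954·y = -1832.333228
det = -1.090·-49.954 − -47.782·-12.118 = -524.572416
x = (-1570.829445·-49.954 − -47.782·-1832.333228) / -524.572416 = 17.315688
y = (-1.090·-1832.333228 − -1570.829445·-12.118) / -524.572416 = 32.479916
|P − Q| = √((17.315688 − 46.855)² + (32.479916 − 25.469)²) = 30.359906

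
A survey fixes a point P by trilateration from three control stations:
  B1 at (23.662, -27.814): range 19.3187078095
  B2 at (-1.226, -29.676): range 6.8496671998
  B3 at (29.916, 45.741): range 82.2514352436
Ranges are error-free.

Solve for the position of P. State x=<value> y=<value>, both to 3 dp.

x=4.953 y=-32.631

eq1: (x − 23.662)² + (y + 27.814)² = 19.3187078095²
eq2: (x + 1.226)² + (y + 29.676)² = 6.8496671998²
eq3: (x − 29.916)² + (y − 45.741)² = 82.2514352436²
eq1−eq3, eq1−eq2 (x²,y² cancel):
  12.508·x + 147.110·y = -4738.388831
  -49.776·x − 3.724·y = -125.046257
det = 12.508·-3.724 − 147.110·-49.776 = 7275.967568
x = (-4738.388831·-3.724 − 147.110·-125.046257) / 7275.967568 = 4.953474
y = (12.508·-125.046257 − -4738.388831·-49.776) / 7275.967568 = -32.631003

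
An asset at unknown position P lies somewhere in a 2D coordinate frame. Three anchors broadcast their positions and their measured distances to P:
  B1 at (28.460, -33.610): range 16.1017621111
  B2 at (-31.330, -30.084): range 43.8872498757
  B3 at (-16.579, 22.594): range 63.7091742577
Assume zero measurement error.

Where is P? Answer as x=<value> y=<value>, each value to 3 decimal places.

x=12.368 y=-34.159

eq1: (x − 28.460)² + (y + 33.610)² = 16.1017621111²
eq2: (x + 31.330)² + (y + 30.084)² = 43.8872498757²
eq3: (x + 16.579)² + (y − 22.594)² = 63.7091742577²
eq1−eq2, eq1−eq3 (x²,y² cancel):
  -119.580·x + 7.052·y = -1719.811703
  -90.078·x + 112.408·y = -4953.843765
det = -119.580·112.408 − 7.052·-90.078 = -12806.518584
x = (-1719.811703·112.408 − 7.052·-4953.843765) / -12806.518584 = 12.367615
y = (-119.580·-4953.843765 − -1719.811703·-90.078) / -12806.518584 = -34.159435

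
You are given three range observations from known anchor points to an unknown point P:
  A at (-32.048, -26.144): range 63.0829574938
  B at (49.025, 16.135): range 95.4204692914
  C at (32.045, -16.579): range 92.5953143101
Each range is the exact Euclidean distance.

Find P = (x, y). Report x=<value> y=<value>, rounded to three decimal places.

eq1: (x + 32.048)² + (y + 26.144)² = 63.0829574938²
eq2: (x − 49.025)² + (y − 16.135)² = 95.4204692914²
eq3: (x − 32.045)² + (y + 16.579)² = 92.5953143101²
eq1−eq3, eq1−eq2 (x²,y² cancel):
  128.186·x + 19.130·y = -5003.270480
  162.146·x + 84.558·y = -4172.400624
det = 128.186·84.558 − 19.130·162.146 = 7737.298808
x = (-5003.270480·84.558 − 19.130·-4172.400624) / 7737.298808 = -44.362836
y = (128.186·-4172.400624 − -5003.270480·162.146) / 7737.298808 = 35.725252

x=-44.363 y=35.725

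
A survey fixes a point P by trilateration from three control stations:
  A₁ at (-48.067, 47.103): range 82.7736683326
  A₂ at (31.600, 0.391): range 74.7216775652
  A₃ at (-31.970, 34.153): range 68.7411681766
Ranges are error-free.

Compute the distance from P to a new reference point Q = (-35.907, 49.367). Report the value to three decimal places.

eq1: (x + 48.067)² + (y − 47.103)² = 82.7736683326²
eq2: (x − 31.600)² + (y − 0.391)² = 74.7216775652²
eq3: (x + 31.970)² + (y − 34.153)² = 68.7411681766²
eq1−eq2, eq1−eq3 (x²,y² cancel):
  159.334·x − 93.424·y = -2262.265146
  32.194·x − 25.900·y = -214.488822
det = 159.334·-25.900 − -93.424·32.194 = -1119.058344
x = (-2262.265146·-25.900 − -93.424·-214.488822) / -1119.058344 = -34.452416
y = (159.334·-214.488822 − -2262.265146·32.194) / -1119.058344 = -34.543330
|P − Q| = √((-34.452416 − -35.907)² + (-34.543330 − 49.367)²) = 83.922937

83.923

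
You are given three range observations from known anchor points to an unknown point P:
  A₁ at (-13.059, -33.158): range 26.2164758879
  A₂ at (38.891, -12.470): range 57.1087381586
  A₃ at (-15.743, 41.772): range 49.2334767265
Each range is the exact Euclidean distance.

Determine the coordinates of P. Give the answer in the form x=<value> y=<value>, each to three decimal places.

eq1: (x + 13.059)² + (y + 33.158)² = 26.2164758879²
eq2: (x − 38.891)² + (y + 12.470)² = 57.1087381586²
eq3: (x + 15.743)² + (y − 41.772)² = 49.2334767265²
eq2−eq3, eq2−eq1 (x²,y² cancel):
  -109.268·x + 108.484·y = 1162.203995
  -103.900·x − 41.376·y = 2176.084030
det = -109.268·-41.376 − 108.484·-103.900 = 15792.560368
x = (1162.203995·-41.376 − 108.484·2176.084030) / 15792.560368 = -17.993134
y = (-109.268·2176.084030 − 1162.203995·-103.900) / 15792.560368 = -7.410031

x=-17.993 y=-7.410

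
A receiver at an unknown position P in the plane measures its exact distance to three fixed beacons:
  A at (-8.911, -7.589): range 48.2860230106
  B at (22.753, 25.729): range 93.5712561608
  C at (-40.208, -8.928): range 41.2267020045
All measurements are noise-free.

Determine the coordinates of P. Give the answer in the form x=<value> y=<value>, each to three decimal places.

eq1: (x + 8.911)² + (y + 7.589)² = 48.2860230106²
eq2: (x − 22.753)² + (y − 25.729)² = 93.5712561608²
eq3: (x + 40.208)² + (y + 8.928)² = 41.2267020045²
eq1−eq2, eq1−eq3 (x²,y² cancel):
  63.328·x + 66.636·y = -5381.358353
  -62.594·x − 2.678·y = 2191.292666
det = 63.328·-2.678 − 66.636·-62.594 = 4001.421400
x = (-5381.358353·-2.678 − 66.636·2191.292666) / 4001.421400 = -32.890238
y = (63.328·2191.292666 − -5381.358353·-62.594) / 4001.421400 = -49.500051

x=-32.890 y=-49.500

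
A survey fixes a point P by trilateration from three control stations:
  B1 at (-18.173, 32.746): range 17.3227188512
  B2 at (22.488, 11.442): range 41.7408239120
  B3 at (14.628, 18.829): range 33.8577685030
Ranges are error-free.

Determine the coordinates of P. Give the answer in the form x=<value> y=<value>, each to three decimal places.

eq1: (x + 18.173)² + (y − 32.746)² = 17.3227188512²
eq2: (x − 22.488)² + (y − 11.442)² = 41.7408239120²
eq3: (x − 14.628)² + (y − 18.829)² = 33.8577685030²
eq1−eq2, eq1−eq3 (x²,y² cancel):
  81.322·x − 42.608·y = -2208.148729
  65.602·x − 27.834·y = -1680.320720
det = 81.322·-27.834 − -42.608·65.602 = 531.653468
x = (-2208.148729·-27.834 − -42.608·-1680.320720) / 531.653468 = -19.060336
y = (81.322·-1680.320720 − -2208.148729·65.602) / 531.653468 = 15.446022

x=-19.060 y=15.446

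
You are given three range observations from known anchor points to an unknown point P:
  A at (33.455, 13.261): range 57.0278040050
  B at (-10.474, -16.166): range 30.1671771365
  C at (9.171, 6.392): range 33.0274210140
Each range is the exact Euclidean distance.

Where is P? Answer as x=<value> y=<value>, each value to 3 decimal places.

eq1: (x − 33.455)² + (y − 13.261)² = 57.0278040050²
eq2: (x + 10.474)² + (y + 16.166)² = 30.1671771365²
eq3: (x − 9.171)² + (y − 6.392)² = 33.0274210140²
eq3−eq2, eq3−eq1 (x²,y² cancel):
  -39.290·x − 45.116·y = 426.831289
  48.568·x + 13.738·y = -991.233650
det = -39.290·13.738 − -45.116·48.568 = 1651.427868
x = (426.831289·13.738 − -45.116·-991.233650) / 1651.427868 = -23.529147
y = (-39.290·-991.233650 − 426.831289·48.568) / 1651.427868 = 11.029987

x=-23.529 y=11.030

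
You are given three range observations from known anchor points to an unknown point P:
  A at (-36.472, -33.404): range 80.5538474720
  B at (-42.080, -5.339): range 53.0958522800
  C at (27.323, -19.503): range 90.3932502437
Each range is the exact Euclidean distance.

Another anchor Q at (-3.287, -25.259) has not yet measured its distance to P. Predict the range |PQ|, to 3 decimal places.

eq1: (x + 36.472)² + (y + 33.404)² = 80.5538474720²
eq2: (x + 42.080)² + (y + 5.339)² = 53.0958522800²
eq3: (x − 27.323)² + (y + 19.503)² = 90.3932502437²
eq2−eq3, eq2−eq1 (x²,y² cancel):
  138.806·x − 28.328·y = -6024.088143
  11.216·x − 56.130·y = -3022.950134
det = 138.806·-56.130 − -28.328·11.216 = -7473.453932
x = (-6024.088143·-56.130 − -28.328·-3022.950134) / -7473.453932 = -33.785976
y = (138.806·-3022.950134 − -6024.088143·11.216) / -7473.453932 = 47.105053
|P − Q| = √((-33.785976 − -3.287)² + (47.105053 − -25.259)²) = 78.528617

78.529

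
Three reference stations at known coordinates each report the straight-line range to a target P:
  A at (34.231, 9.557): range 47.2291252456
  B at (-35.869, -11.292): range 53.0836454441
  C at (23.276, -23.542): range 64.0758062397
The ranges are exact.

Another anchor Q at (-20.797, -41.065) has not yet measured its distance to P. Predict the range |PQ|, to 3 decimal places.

eq1: (x − 34.231)² + (y − 9.557)² = 47.2291252456²
eq2: (x + 35.869)² + (y + 11.292)² = 53.0836454441²
eq3: (x − 23.276)² + (y + 23.542)² = 64.0758062397²
eq1−eq3, eq1−eq2 (x²,y² cancel):
  -21.910·x − 66.198·y = -2042.218344
  -140.200·x − 41.698·y = -436.286327
det = -21.910·-41.698 − -66.198·-140.200 = -8367.356420
x = (-2042.218344·-41.698 − -66.198·-436.286327) / -8367.356420 = -6.725558
y = (-21.910·-436.286327 − -2042.218344·-140.200) / -8367.356420 = 33.076155
|P − Q| = √((-6.725558 − -20.797)² + (33.076155 − -41.065)²) = 75.464670

75.465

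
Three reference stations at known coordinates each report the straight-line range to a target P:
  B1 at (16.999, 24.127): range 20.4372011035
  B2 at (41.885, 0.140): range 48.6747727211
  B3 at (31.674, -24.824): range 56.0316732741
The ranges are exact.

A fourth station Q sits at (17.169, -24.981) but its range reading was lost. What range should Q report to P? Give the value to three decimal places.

48.600

eq1: (x − 16.999)² + (y − 24.127)² = 20.4372011035²
eq2: (x − 41.885)² + (y − 0.140)² = 48.6747727211²
eq3: (x − 31.674)² + (y + 24.824)² = 56.0316732741²
eq1−eq3, eq1−eq2 (x²,y² cancel):
  29.350·x − 97.902·y = -1973.474099
  49.772·x − 47.974·y = -1068.259616
det = 29.350·-47.974 − -97.902·49.772 = 3464.741444
x = (-1973.474099·-47.974 − -97.902·-1068.259616) / 3464.741444 = -2.860042
y = (29.350·-1068.259616 − -1973.474099·49.772) / 3464.741444 = 19.300238
|P − Q| = √((-2.860042 − 17.169)² + (19.300238 − -24.981)²) = 48.600314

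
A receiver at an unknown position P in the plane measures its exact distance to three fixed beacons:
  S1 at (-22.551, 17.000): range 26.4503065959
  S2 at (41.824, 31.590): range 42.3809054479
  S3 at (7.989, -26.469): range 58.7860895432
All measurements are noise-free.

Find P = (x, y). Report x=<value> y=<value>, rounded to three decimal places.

x=-0.557 y=31.693

eq1: (x + 22.551)² + (y − 17.000)² = 26.4503065959²
eq2: (x − 41.824)² + (y − 31.590)² = 42.3809054479²
eq3: (x − 7.989)² + (y + 26.469)² = 58.7860895432²
eq3−eq2, eq3−eq1 (x²,y² cancel):
  67.670·x + 116.118·y = 3642.406171
  -61.080·x + 86.938·y = 2789.301124
det = 67.670·86.938 − 116.118·-61.080 = 12975.581900
x = (3642.406171·86.938 − 116.118·2789.301124) / 12975.581900 = -0.556781
y = (67.670·2789.301124 − 3642.406171·-61.080) / 12975.581900 = 31.692619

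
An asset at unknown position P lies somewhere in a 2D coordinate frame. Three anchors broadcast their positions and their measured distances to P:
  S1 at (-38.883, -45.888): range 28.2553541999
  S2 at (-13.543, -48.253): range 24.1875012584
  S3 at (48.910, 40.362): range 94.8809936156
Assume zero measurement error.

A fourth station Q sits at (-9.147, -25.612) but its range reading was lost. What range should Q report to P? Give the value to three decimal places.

eq1: (x + 38.883)² + (y + 45.888)² = 28.2553541999²
eq2: (x + 13.543)² + (y + 48.253)² = 24.1875012584²
eq3: (x − 48.910)² + (y − 40.362)² = 94.8809936156²
eq1−eq3, eq1−eq2 (x²,y² cancel):
  175.586·x + 172.500·y = -7800.354998
  50.680·x − 4.730·y = -892.501551
det = 175.586·-4.730 − 172.500·50.680 = -9572.821780
x = (-7800.354998·-4.730 − 172.500·-892.501551) / -9572.821780 = -19.936880
y = (175.586·-892.501551 − -7800.354998·50.680) / -9572.821780 = -24.925902
|P − Q| = √((-19.936880 − -9.147)² + (-24.925902 − -25.612)²) = 10.811671

10.812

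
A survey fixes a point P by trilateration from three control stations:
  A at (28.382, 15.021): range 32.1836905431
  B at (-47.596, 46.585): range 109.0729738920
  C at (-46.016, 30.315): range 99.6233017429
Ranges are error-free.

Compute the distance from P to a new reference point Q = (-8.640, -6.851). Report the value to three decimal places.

eq1: (x − 28.382)² + (y − 15.021)² = 32.1836905431²
eq2: (x + 47.596)² + (y − 46.585)² = 109.0729738920²
eq3: (x + 46.016)² + (y − 30.315)² = 99.6233017429²
eq1−eq2, eq1−eq3 (x²,y² cancel):
  -151.956·x + 63.128·y = -7456.750621
  -148.796·x + 30.588·y = -6883.709197
det = -151.956·30.588 − 63.128·-148.796 = 4745.163760
x = (-7456.750621·30.588 − 63.128·-6883.709197) / 4745.163760 = 43.511187
y = (-151.956·-6883.709197 − -7456.750621·-148.796) / 4745.163760 = -13.384944
|P − Q| = √((43.511187 − -8.640)² + (-13.384944 − -6.851)²) = 52.558907

52.559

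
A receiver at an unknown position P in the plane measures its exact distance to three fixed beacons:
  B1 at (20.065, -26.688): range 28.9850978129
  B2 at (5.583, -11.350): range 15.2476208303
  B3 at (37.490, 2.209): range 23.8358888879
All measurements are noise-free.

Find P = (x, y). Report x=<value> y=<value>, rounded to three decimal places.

x=13.662 y=1.581

eq1: (x − 20.065)² + (y + 26.688)² = 28.9850978129²
eq2: (x − 5.583)² + (y + 11.350)² = 15.2476208303²
eq3: (x − 37.490)² + (y − 2.209)² = 23.8358888879²
eq2−eq1, eq2−eq3 (x²,y² cancel):
  28.964·x − 30.676·y = 347.215226
  63.814·x + 27.118·y = 914.727734
det = 28.964·27.118 − -30.676·63.814 = 2743.004016
x = (347.215226·27.118 − -30.676·914.727734) / 2743.004016 = 13.662383
y = (28.964·914.727734 − 347.215226·63.814) / 2743.004016 = 1.581107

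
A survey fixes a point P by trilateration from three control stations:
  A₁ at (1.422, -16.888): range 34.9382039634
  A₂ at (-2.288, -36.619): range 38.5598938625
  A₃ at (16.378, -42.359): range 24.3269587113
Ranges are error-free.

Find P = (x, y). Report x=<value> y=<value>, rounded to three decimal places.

x=34.965 y=-26.664

eq1: (x − 1.422)² + (y + 16.888)² = 34.9382039634²
eq2: (x + 2.288)² + (y + 36.619)² = 38.5598938625²
eq3: (x − 16.378)² + (y + 42.359)² = 24.3269587113²
eq3−eq1, eq3−eq2 (x²,y² cancel):
  -29.912·x + 50.942·y = -2404.174313
  -37.332·x + 11.480·y = -1611.402155
det = -29.912·11.480 − 50.942·-37.332 = 1558.376984
x = (-2404.174313·11.480 − 50.942·-1611.402155) / 1558.376984 = 34.964664
y = (-29.912·-1611.402155 − -2404.174313·-37.332) / 1558.376984 = -26.663878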